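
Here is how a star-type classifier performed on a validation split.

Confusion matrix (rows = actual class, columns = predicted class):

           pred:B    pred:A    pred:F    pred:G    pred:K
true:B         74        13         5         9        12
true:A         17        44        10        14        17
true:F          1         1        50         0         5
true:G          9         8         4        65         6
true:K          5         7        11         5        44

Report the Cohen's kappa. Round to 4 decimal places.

0.5424

Observed agreement pₒ = trace/N = 277/436 = 0.63532
Expected agreement pₑ = Σ (rowᵢ·colᵢ)/N² = (113·106 + 102·73 + 57·80 + 92·93 + 72·84)/436² = 0.20299
κ = (pₒ − pₑ)/(1 − pₑ) = (0.63532 − 0.20299)/(1 − 0.20299) = 0.5424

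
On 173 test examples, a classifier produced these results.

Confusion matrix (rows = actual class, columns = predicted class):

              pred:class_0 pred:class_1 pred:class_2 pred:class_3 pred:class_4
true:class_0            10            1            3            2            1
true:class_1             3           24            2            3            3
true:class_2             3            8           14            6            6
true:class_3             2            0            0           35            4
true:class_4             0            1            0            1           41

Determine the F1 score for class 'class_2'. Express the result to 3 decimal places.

0.500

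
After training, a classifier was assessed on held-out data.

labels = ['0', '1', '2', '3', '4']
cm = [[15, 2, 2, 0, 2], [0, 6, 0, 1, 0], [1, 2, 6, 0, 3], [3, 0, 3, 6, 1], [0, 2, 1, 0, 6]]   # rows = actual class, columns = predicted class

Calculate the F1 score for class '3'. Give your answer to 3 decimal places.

Treat '3' as positive and all other classes as negative.
F1 score = 2·TP/(2·TP+FP+FN).
3: TP=6, FP=0+1+0+0=1, FN=3+0+3+1=7 → 12/20 = 0.6000

0.600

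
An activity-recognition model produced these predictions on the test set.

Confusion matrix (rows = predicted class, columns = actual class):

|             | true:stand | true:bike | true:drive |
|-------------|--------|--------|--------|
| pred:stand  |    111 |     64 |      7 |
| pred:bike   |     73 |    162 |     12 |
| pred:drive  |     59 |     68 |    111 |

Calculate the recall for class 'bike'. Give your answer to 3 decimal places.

0.551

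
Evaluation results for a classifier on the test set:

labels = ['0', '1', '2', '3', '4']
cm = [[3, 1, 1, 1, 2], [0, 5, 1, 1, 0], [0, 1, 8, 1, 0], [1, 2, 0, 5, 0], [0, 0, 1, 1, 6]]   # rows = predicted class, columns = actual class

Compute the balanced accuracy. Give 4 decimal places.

Balanced accuracy = mean of per-class recall.
  0: recall = 3/4 = 0.75000
  1: recall = 5/9 = 0.55556
  2: recall = 8/11 = 0.72727
  3: recall = 5/9 = 0.55556
  4: recall = 6/8 = 0.75000
Mean = (0.75000 + 0.55556 + 0.72727 + 0.55556 + 0.75000) / 5 = 0.6677

0.6677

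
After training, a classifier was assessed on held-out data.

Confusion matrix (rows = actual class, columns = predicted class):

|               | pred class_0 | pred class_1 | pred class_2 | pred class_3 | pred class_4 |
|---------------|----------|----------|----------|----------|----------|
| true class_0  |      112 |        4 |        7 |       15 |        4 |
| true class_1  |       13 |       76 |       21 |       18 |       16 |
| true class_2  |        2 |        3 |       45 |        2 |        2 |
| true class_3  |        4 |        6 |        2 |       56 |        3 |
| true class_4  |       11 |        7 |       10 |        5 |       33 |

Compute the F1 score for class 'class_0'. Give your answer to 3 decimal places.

F1 score = 2·TP/(2·TP+FP+FN).
class_0: TP=112, FP=13+2+4+11=30, FN=4+7+15+4=30 → 224/284 = 0.7887

0.789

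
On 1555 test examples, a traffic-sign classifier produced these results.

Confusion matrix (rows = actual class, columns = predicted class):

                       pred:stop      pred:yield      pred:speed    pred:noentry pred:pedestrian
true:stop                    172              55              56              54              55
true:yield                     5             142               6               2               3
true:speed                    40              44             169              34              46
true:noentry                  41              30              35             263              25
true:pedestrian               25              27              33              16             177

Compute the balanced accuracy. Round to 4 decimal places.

Balanced accuracy = mean of per-class recall.
  stop: recall = 172/392 = 0.43878
  yield: recall = 142/158 = 0.89873
  speed: recall = 169/333 = 0.50751
  noentry: recall = 263/394 = 0.66751
  pedestrian: recall = 177/278 = 0.63669
Mean = (0.43878 + 0.89873 + 0.50751 + 0.66751 + 0.63669) / 5 = 0.6298

0.6298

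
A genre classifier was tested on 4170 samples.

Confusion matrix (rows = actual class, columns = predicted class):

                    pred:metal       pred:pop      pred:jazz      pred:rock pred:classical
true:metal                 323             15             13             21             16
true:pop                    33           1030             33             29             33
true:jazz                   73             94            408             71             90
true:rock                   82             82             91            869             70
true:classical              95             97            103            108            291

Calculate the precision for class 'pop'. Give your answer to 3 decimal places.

0.781

Take TP from the diagonal, FP from the rest of the 'pop' prediction marginal, FN from the rest of the 'pop' actual marginal.
precision = TP/(TP+FP).
pop: TP=1030, FP=15+94+82+97=288 → 1030/1318 = 0.7815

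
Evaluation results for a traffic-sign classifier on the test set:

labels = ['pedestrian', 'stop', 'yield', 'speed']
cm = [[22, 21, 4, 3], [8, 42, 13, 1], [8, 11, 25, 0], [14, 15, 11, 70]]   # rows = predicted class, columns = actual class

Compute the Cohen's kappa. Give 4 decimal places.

Observed agreement pₒ = trace/N = 159/268 = 0.59328
Expected agreement pₑ = Σ (rowᵢ·colᵢ)/N² = (52·50 + 89·64 + 53·44 + 74·110)/268² = 0.26131
κ = (pₒ − pₑ)/(1 − pₑ) = (0.59328 − 0.26131)/(1 − 0.26131) = 0.4494

0.4494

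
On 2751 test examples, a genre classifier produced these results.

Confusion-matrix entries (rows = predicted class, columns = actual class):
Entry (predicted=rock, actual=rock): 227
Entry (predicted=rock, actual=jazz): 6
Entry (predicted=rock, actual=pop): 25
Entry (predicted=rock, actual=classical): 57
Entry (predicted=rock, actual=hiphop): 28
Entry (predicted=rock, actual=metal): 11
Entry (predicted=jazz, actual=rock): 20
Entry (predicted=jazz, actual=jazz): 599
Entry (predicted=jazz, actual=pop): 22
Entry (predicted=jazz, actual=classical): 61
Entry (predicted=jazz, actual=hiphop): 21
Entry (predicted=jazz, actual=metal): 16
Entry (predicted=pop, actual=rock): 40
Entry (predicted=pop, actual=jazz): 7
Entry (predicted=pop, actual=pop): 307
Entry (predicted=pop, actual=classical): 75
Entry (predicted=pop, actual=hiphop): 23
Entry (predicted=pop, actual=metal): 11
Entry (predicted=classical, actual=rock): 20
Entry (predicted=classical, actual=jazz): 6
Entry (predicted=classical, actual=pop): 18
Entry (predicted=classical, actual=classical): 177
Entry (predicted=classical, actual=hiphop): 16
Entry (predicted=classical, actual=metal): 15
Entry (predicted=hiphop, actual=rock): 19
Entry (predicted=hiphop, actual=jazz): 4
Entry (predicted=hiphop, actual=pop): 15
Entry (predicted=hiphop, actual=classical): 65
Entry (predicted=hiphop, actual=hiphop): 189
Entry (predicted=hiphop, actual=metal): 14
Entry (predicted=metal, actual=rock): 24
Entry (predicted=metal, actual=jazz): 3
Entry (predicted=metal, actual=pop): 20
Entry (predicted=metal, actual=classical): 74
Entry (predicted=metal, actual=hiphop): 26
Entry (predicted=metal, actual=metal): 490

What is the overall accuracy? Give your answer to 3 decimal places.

Accuracy = trace / total = (227+599+307+177+189+490=1989) / 2751 = 1989/2751 = 0.723

0.723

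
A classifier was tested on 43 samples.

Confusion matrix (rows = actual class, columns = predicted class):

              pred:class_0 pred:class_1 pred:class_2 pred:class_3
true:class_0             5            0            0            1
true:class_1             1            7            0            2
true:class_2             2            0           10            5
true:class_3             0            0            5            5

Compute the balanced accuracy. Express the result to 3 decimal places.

0.655

Balanced accuracy = mean of per-class recall.
  class_0: recall = 5/6 = 0.8333
  class_1: recall = 7/10 = 0.7000
  class_2: recall = 10/17 = 0.5882
  class_3: recall = 5/10 = 0.5000
Mean = (0.8333 + 0.7000 + 0.5882 + 0.5000) / 4 = 0.655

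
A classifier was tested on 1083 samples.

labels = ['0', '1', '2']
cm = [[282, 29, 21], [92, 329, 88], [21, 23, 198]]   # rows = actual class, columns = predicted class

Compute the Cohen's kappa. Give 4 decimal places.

0.6164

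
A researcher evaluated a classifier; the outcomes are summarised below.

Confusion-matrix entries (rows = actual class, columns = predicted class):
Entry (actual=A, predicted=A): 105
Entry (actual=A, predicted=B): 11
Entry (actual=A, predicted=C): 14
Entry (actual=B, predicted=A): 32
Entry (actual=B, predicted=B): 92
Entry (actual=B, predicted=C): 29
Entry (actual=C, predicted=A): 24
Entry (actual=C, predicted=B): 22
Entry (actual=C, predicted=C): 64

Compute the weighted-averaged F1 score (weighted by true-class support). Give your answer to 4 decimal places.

Per-class F1 score (2·TP/(2·TP+FP+FN)):
  A: TP=105, FP=32+24=56, FN=11+14=25 → 210/291 = 0.72165
  B: TP=92, FP=11+22=33, FN=32+29=61 → 184/278 = 0.66187
  C: TP=64, FP=14+29=43, FN=24+22=46 → 128/217 = 0.58986
Weighted-F1 score = Σ (supportᵢ/N)·F1 scoreᵢ with N=393: (130/393)·0.72165 + (153/393)·0.66187 + (110/393)·0.58986 = 0.6615

0.6615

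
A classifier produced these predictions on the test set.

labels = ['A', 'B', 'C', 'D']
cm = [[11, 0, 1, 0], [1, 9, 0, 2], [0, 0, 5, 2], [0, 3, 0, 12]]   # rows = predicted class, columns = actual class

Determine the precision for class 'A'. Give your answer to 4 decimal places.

Take TP from the diagonal, FP from the rest of the 'A' prediction marginal, FN from the rest of the 'A' actual marginal.
precision = TP/(TP+FP).
A: TP=11, FP=0+1+0=1 → 11/12 = 0.91667

0.9167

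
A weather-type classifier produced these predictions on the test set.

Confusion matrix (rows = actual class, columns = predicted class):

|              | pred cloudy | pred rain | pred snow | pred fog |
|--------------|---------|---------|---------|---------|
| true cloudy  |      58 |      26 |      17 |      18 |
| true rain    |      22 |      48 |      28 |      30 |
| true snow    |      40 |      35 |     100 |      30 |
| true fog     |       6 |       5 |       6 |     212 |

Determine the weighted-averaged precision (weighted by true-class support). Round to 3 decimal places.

0.605

Per-class precision (TP/(TP+FP)):
  cloudy: TP=58, FP=22+40+6=68 → 58/126 = 0.4603
  rain: TP=48, FP=26+35+5=66 → 48/114 = 0.4211
  snow: TP=100, FP=17+28+6=51 → 100/151 = 0.6623
  fog: TP=212, FP=18+30+30=78 → 212/290 = 0.7310
Weighted-precision = Σ (supportᵢ/N)·precisionᵢ with N=681: (119/681)·0.4603 + (128/681)·0.4211 + (205/681)·0.6623 + (229/681)·0.7310 = 0.605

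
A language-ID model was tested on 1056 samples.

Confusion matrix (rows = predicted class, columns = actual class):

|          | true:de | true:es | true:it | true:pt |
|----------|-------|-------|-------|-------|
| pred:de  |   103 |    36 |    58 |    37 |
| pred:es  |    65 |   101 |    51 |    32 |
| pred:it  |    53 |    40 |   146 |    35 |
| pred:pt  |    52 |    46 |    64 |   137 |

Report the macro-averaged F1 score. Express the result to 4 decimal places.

0.4585

Per-class F1 score (2·TP/(2·TP+FP+FN)):
  de: TP=103, FP=36+58+37=131, FN=65+53+52=170 → 206/507 = 0.40631
  es: TP=101, FP=65+51+32=148, FN=36+40+46=122 → 202/472 = 0.42797
  it: TP=146, FP=53+40+35=128, FN=58+51+64=173 → 292/593 = 0.49241
  pt: TP=137, FP=52+46+64=162, FN=37+32+35=104 → 274/540 = 0.50741
Macro-F1 score = mean = (0.40631 + 0.42797 + 0.49241 + 0.50741) / 4 = 0.4585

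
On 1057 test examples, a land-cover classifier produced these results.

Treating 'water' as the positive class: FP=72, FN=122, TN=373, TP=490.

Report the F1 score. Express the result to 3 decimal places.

Precision = TP/(TP+FP) = 490/562 = 0.8719
Recall = TP/(TP+FN) = 490/612 = 0.8007
F1 = 2·TP/(2·TP+FP+FN) = 980/1174 = 0.835

0.835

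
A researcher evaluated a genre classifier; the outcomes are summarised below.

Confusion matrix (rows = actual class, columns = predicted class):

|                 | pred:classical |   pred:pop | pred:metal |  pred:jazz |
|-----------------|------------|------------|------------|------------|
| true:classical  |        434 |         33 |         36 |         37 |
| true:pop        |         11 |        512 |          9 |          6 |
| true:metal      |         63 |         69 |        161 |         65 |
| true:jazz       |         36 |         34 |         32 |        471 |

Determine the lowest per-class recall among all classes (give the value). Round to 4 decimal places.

Per-class recall (TP/(TP+FN)):
  classical: TP=434, FN=33+36+37=106 → 434/540 = 0.80370
  pop: TP=512, FN=11+9+6=26 → 512/538 = 0.95167
  metal: TP=161, FN=63+69+65=197 → 161/358 = 0.44972
  jazz: TP=471, FN=36+34+32=102 → 471/573 = 0.82199
Lowest is class 'metal' with recall = 0.4497.

0.4497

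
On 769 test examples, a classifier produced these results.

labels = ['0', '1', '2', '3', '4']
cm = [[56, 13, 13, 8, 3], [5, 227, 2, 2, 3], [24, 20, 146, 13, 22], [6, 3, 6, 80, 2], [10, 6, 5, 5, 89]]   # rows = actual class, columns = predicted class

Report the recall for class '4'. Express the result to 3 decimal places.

Treat '4' as positive and all other classes as negative.
recall = TP/(TP+FN).
4: TP=89, FN=10+6+5+5=26 → 89/115 = 0.7739

0.774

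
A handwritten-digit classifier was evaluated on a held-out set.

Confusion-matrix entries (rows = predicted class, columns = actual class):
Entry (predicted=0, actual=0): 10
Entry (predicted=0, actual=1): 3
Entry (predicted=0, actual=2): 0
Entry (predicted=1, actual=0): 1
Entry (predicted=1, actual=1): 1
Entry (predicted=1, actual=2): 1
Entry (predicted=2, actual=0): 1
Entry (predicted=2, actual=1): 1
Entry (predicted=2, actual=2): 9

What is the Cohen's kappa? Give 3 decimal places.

0.578

Observed agreement pₒ = trace/N = 20/27 = 0.7407
Expected agreement pₑ = Σ (rowᵢ·colᵢ)/N² = (12·13 + 5·3 + 10·11)/27² = 0.3855
κ = (pₒ − pₑ)/(1 − pₑ) = (0.7407 − 0.3855)/(1 − 0.3855) = 0.578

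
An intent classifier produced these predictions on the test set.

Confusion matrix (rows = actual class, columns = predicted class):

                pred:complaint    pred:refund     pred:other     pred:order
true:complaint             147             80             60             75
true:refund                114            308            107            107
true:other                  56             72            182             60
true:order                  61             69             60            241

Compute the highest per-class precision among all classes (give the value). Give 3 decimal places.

Per-class precision (TP/(TP+FP)):
  complaint: TP=147, FP=114+56+61=231 → 147/378 = 0.3889
  refund: TP=308, FP=80+72+69=221 → 308/529 = 0.5822
  other: TP=182, FP=60+107+60=227 → 182/409 = 0.4450
  order: TP=241, FP=75+107+60=242 → 241/483 = 0.4990
Highest is class 'refund' with precision = 0.582.

0.582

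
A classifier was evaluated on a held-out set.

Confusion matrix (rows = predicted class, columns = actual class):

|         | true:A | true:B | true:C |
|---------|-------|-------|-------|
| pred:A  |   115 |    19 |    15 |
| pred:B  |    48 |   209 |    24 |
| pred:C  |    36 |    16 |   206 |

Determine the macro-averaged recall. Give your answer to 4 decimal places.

0.7584

Per-class recall (TP/(TP+FN)):
  A: TP=115, FN=48+36=84 → 115/199 = 0.57789
  B: TP=209, FN=19+16=35 → 209/244 = 0.85656
  C: TP=206, FN=15+24=39 → 206/245 = 0.84082
Macro-recall = mean = (0.57789 + 0.85656 + 0.84082) / 3 = 0.7584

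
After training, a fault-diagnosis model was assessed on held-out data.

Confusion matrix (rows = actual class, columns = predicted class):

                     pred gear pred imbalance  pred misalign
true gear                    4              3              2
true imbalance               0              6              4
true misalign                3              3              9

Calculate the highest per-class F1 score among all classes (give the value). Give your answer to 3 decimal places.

0.600

Per-class F1 score (2·TP/(2·TP+FP+FN)):
  gear: TP=4, FP=0+3=3, FN=3+2=5 → 8/16 = 0.5000
  imbalance: TP=6, FP=3+3=6, FN=0+4=4 → 12/22 = 0.5455
  misalign: TP=9, FP=2+4=6, FN=3+3=6 → 18/30 = 0.6000
Highest is class 'misalign' with F1 score = 0.600.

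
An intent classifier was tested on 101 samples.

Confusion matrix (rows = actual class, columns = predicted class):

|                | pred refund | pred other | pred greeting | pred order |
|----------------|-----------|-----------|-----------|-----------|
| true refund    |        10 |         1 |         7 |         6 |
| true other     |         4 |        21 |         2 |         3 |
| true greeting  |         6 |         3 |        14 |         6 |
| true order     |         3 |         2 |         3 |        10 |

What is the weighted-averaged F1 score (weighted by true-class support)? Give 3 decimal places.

Per-class F1 score (2·TP/(2·TP+FP+FN)):
  refund: TP=10, FP=4+6+3=13, FN=1+7+6=14 → 20/47 = 0.4255
  other: TP=21, FP=1+3+2=6, FN=4+2+3=9 → 42/57 = 0.7368
  greeting: TP=14, FP=7+2+3=12, FN=6+3+6=15 → 28/55 = 0.5091
  order: TP=10, FP=6+3+6=15, FN=3+2+3=8 → 20/43 = 0.4651
Weighted-F1 score = Σ (supportᵢ/N)·F1 scoreᵢ with N=101: (24/101)·0.4255 + (30/101)·0.7368 + (29/101)·0.5091 + (18/101)·0.4651 = 0.549

0.549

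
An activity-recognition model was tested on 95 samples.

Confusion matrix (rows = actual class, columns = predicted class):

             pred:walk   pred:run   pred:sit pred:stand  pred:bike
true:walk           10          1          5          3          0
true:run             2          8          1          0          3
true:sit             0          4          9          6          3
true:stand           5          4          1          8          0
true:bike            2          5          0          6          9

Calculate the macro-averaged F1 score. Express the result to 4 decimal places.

Per-class F1 score (2·TP/(2·TP+FP+FN)):
  walk: TP=10, FP=2+0+5+2=9, FN=1+5+3+0=9 → 20/38 = 0.52632
  run: TP=8, FP=1+4+4+5=14, FN=2+1+0+3=6 → 16/36 = 0.44444
  sit: TP=9, FP=5+1+1+0=7, FN=0+4+6+3=13 → 18/38 = 0.47368
  stand: TP=8, FP=3+0+6+6=15, FN=5+4+1+0=10 → 16/41 = 0.39024
  bike: TP=9, FP=0+3+3+0=6, FN=2+5+0+6=13 → 18/37 = 0.48649
Macro-F1 score = mean = (0.52632 + 0.44444 + 0.47368 + 0.39024 + 0.48649) / 5 = 0.4642

0.4642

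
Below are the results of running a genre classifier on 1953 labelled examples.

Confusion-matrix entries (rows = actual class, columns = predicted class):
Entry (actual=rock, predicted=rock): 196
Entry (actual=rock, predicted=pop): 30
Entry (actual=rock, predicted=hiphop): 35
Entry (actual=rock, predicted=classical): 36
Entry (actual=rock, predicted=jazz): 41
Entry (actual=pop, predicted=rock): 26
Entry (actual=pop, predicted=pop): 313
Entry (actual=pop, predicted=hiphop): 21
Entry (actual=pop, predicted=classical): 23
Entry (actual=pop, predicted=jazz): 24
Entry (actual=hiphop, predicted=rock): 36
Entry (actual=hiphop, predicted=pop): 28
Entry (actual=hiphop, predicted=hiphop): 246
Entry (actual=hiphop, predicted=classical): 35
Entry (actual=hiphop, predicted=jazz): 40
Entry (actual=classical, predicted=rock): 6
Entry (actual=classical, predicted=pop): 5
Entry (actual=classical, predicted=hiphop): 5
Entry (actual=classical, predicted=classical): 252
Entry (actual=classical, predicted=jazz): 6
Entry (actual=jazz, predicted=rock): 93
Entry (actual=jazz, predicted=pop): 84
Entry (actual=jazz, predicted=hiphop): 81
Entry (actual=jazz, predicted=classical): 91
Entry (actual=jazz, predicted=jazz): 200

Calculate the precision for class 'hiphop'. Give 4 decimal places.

Take TP from the diagonal, FP from the rest of the 'hiphop' prediction marginal, FN from the rest of the 'hiphop' actual marginal.
precision = TP/(TP+FP).
hiphop: TP=246, FP=35+21+5+81=142 → 246/388 = 0.63402

0.6340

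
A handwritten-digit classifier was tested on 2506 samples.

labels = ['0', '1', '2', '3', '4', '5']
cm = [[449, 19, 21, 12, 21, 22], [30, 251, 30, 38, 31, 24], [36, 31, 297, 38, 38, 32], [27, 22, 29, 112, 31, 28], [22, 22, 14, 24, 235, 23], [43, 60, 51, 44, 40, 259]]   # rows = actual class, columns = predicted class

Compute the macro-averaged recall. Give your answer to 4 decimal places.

Per-class recall (TP/(TP+FN)):
  0: TP=449, FN=19+21+12+21+22=95 → 449/544 = 0.82537
  1: TP=251, FN=30+30+38+31+24=153 → 251/404 = 0.62129
  2: TP=297, FN=36+31+38+38+32=175 → 297/472 = 0.62924
  3: TP=112, FN=27+22+29+31+28=137 → 112/249 = 0.44980
  4: TP=235, FN=22+22+14+24+23=105 → 235/340 = 0.69118
  5: TP=259, FN=43+60+51+44+40=238 → 259/497 = 0.52113
Macro-recall = mean = (0.82537 + 0.62129 + 0.62924 + 0.44980 + 0.69118 + 0.52113) / 6 = 0.6230

0.6230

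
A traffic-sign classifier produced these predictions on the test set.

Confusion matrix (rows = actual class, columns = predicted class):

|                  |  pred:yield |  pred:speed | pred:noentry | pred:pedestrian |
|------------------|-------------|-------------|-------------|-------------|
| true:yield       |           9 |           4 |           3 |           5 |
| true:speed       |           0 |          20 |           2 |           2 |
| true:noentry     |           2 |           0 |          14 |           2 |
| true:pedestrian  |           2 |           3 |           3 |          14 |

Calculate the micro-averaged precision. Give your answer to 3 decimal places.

Micro-averaging pools counts across classes: ΣTP=57, ΣFP=28, ΣFN=28.
Micro-precision = TP/(TP+FP) on pooled counts = 0.671 (equals overall accuracy in single-label multiclass).

0.671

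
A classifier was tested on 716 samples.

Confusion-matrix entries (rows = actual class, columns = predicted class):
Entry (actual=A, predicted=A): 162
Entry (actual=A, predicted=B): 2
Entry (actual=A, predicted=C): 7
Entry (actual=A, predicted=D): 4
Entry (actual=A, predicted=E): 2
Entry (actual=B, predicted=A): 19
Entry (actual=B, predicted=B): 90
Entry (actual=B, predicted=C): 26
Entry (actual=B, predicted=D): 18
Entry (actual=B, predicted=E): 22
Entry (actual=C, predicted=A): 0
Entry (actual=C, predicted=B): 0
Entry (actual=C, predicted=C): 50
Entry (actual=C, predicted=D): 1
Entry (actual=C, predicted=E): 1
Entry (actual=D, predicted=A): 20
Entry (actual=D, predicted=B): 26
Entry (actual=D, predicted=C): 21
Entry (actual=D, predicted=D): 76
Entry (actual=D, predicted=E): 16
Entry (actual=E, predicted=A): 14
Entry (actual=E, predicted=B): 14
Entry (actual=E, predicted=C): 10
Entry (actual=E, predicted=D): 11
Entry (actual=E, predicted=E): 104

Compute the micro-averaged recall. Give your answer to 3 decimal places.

Micro-averaging pools counts across classes: ΣTP=482, ΣFP=234, ΣFN=234.
Micro-recall = TP/(TP+FN) on pooled counts = 0.673 (equals overall accuracy in single-label multiclass).

0.673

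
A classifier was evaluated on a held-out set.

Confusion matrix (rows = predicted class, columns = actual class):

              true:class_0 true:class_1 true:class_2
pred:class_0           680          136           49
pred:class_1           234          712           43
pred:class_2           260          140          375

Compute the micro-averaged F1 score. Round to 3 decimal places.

Micro-averaging pools counts across classes: ΣTP=1767, ΣFP=862, ΣFN=862.
Micro-F1 score = 2·TP/(2·TP+FP+FN) on pooled counts = 0.672 (equals overall accuracy in single-label multiclass).

0.672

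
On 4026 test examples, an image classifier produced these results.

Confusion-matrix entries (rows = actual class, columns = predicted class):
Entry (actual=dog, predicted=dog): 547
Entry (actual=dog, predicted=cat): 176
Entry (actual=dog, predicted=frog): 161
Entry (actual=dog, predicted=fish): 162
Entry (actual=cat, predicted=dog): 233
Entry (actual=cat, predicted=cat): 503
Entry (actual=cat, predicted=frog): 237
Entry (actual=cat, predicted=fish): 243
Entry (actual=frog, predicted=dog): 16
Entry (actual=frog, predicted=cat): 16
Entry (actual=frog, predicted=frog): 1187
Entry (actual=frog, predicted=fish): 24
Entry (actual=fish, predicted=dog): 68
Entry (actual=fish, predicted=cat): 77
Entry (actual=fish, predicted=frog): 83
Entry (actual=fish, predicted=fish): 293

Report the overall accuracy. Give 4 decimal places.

0.6284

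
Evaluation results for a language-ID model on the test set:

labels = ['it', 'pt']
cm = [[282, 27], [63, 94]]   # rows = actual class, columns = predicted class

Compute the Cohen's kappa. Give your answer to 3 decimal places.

0.542

Observed agreement pₒ = trace/N = 376/466 = 0.8069
Expected agreement pₑ = Σ (rowᵢ·colᵢ)/N² = (309·345 + 157·121)/466² = 0.5784
κ = (pₒ − pₑ)/(1 − pₑ) = (0.8069 − 0.5784)/(1 − 0.5784) = 0.542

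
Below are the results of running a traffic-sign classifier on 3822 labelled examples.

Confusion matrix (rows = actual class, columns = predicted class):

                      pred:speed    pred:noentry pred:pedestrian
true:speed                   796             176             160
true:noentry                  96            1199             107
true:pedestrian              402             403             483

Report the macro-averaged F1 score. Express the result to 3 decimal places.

Per-class F1 score (2·TP/(2·TP+FP+FN)):
  speed: TP=796, FP=96+402=498, FN=176+160=336 → 1592/2426 = 0.6562
  noentry: TP=1199, FP=176+403=579, FN=96+107=203 → 2398/3180 = 0.7541
  pedestrian: TP=483, FP=160+107=267, FN=402+403=805 → 966/2038 = 0.4740
Macro-F1 score = mean = (0.6562 + 0.7541 + 0.4740) / 3 = 0.628

0.628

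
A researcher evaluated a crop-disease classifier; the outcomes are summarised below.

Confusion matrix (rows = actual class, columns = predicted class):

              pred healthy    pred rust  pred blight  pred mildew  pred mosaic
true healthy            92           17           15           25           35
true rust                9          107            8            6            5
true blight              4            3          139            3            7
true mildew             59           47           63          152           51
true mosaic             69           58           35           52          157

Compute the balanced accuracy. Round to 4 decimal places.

Balanced accuracy = mean of per-class recall.
  healthy: recall = 92/184 = 0.50000
  rust: recall = 107/135 = 0.79259
  blight: recall = 139/156 = 0.89103
  mildew: recall = 152/372 = 0.40860
  mosaic: recall = 157/371 = 0.42318
Mean = (0.50000 + 0.79259 + 0.89103 + 0.40860 + 0.42318) / 5 = 0.6031

0.6031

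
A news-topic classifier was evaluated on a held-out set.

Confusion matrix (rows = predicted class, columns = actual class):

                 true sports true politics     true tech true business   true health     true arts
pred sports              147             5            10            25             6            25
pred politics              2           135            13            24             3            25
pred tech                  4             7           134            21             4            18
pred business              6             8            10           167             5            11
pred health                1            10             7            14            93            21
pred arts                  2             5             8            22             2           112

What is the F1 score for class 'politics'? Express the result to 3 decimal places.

F1 score = 2·TP/(2·TP+FP+FN).
politics: TP=135, FP=2+13+24+3+25=67, FN=5+7+8+10+5=35 → 270/372 = 0.7258

0.726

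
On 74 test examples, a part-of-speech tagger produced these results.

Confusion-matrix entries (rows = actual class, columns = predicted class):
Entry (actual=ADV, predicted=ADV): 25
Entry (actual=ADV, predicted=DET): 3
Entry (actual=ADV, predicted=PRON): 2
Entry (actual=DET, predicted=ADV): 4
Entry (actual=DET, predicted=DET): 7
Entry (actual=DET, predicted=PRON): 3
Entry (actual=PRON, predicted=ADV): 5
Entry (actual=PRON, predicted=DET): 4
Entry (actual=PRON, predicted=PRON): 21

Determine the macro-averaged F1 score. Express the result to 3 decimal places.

Per-class F1 score (2·TP/(2·TP+FP+FN)):
  ADV: TP=25, FP=4+5=9, FN=3+2=5 → 50/64 = 0.7813
  DET: TP=7, FP=3+4=7, FN=4+3=7 → 14/28 = 0.5000
  PRON: TP=21, FP=2+3=5, FN=5+4=9 → 42/56 = 0.7500
Macro-F1 score = mean = (0.7813 + 0.5000 + 0.7500) / 3 = 0.677

0.677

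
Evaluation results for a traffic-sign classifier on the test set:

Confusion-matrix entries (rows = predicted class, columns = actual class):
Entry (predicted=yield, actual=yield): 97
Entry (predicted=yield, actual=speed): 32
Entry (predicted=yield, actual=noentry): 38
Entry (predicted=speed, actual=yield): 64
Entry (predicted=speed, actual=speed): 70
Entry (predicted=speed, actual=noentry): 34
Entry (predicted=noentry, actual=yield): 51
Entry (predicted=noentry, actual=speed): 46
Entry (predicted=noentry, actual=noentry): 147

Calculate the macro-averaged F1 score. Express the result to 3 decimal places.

Per-class F1 score (2·TP/(2·TP+FP+FN)):
  yield: TP=97, FP=32+38=70, FN=64+51=115 → 194/379 = 0.5119
  speed: TP=70, FP=64+34=98, FN=32+46=78 → 140/316 = 0.4430
  noentry: TP=147, FP=51+46=97, FN=38+34=72 → 294/463 = 0.6350
Macro-F1 score = mean = (0.5119 + 0.4430 + 0.6350) / 3 = 0.530

0.530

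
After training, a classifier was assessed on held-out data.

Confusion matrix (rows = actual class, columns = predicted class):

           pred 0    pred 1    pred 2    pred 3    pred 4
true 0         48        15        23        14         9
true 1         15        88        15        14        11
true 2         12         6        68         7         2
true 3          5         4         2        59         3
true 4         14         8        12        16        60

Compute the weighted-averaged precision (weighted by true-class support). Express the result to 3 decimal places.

0.623

Per-class precision (TP/(TP+FP)):
  0: TP=48, FP=15+12+5+14=46 → 48/94 = 0.5106
  1: TP=88, FP=15+6+4+8=33 → 88/121 = 0.7273
  2: TP=68, FP=23+15+2+12=52 → 68/120 = 0.5667
  3: TP=59, FP=14+14+7+16=51 → 59/110 = 0.5364
  4: TP=60, FP=9+11+2+3=25 → 60/85 = 0.7059
Weighted-precision = Σ (supportᵢ/N)·precisionᵢ with N=530: (109/530)·0.5106 + (143/530)·0.7273 + (95/530)·0.5667 + (73/530)·0.5364 + (110/530)·0.7059 = 0.623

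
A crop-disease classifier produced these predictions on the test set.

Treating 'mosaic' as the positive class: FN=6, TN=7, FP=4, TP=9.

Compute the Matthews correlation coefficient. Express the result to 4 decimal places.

0.2335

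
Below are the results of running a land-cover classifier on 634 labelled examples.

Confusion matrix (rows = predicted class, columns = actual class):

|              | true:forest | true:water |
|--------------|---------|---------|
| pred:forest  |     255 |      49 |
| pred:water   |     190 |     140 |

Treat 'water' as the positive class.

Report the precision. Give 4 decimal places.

0.4242

Precision = TP/(TP+FP) = 140/(140+190) = 140/330 = 0.4242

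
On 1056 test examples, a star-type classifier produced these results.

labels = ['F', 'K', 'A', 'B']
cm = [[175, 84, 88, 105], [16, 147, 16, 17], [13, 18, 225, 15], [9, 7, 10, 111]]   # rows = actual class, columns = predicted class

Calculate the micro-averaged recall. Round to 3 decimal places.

Micro-averaging pools counts across classes: ΣTP=658, ΣFP=398, ΣFN=398.
Micro-recall = TP/(TP+FN) on pooled counts = 0.623 (equals overall accuracy in single-label multiclass).

0.623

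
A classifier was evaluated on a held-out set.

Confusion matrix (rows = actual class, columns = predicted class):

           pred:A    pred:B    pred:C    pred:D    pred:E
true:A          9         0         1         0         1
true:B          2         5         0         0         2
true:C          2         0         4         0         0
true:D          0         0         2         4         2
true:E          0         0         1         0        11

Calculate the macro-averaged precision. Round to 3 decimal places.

0.776

Per-class precision (TP/(TP+FP)):
  A: TP=9, FP=2+2+0+0=4 → 9/13 = 0.6923
  B: TP=5, FP=0+0+0+0=0 → 5/5 = 1.0000
  C: TP=4, FP=1+0+2+1=4 → 4/8 = 0.5000
  D: TP=4, FP=0+0+0+0=0 → 4/4 = 1.0000
  E: TP=11, FP=1+2+0+2=5 → 11/16 = 0.6875
Macro-precision = mean = (0.6923 + 1.0000 + 0.5000 + 1.0000 + 0.6875) / 5 = 0.776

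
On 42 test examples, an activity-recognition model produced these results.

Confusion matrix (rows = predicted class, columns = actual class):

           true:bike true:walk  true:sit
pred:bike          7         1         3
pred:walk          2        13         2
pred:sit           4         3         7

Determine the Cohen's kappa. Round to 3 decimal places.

Observed agreement pₒ = trace/N = 27/42 = 0.6429
Expected agreement pₑ = Σ (rowᵢ·colᵢ)/N² = (13·11 + 17·17 + 12·14)/42² = 0.3401
κ = (pₒ − pₑ)/(1 − pₑ) = (0.6429 − 0.3401)/(1 − 0.3401) = 0.459

0.459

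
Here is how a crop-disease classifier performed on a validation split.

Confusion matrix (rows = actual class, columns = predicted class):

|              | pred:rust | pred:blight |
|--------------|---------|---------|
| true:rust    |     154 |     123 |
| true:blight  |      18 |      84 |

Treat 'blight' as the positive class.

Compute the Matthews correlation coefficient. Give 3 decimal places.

0.338

MCC = (TP·TN − FP·FN) / √((TP+FP)(TP+FN)(TN+FP)(TN+FN))
Numerator = 84·154 − 123·18 = 10722
Denominator = √(207·102·277·172) = √1005955416 = 31716.8002
MCC = 10722 / 31716.8002 = 0.338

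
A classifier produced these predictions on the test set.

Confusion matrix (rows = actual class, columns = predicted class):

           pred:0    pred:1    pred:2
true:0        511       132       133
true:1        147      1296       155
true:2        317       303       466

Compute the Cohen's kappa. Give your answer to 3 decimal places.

Observed agreement pₒ = trace/N = 2273/3460 = 0.6569
Expected agreement pₑ = Σ (rowᵢ·colᵢ)/N² = (776·975 + 1598·1731 + 1086·754)/3460² = 0.3627
κ = (pₒ − pₑ)/(1 − pₑ) = (0.6569 − 0.3627)/(1 − 0.3627) = 0.462

0.462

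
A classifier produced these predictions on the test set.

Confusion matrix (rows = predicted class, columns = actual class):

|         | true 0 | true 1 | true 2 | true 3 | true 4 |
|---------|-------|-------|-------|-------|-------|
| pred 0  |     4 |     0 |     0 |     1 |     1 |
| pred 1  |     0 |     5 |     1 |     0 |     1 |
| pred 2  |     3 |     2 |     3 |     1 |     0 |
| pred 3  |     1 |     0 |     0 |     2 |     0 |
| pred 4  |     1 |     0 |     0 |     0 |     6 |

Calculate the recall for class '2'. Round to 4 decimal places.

One-vs-rest for '2': TP = diagonal; FP = other classes predicted '2'; FN = '2' predicted as other.
recall = TP/(TP+FN).
2: TP=3, FN=0+1+0+0=1 → 3/4 = 0.75000

0.7500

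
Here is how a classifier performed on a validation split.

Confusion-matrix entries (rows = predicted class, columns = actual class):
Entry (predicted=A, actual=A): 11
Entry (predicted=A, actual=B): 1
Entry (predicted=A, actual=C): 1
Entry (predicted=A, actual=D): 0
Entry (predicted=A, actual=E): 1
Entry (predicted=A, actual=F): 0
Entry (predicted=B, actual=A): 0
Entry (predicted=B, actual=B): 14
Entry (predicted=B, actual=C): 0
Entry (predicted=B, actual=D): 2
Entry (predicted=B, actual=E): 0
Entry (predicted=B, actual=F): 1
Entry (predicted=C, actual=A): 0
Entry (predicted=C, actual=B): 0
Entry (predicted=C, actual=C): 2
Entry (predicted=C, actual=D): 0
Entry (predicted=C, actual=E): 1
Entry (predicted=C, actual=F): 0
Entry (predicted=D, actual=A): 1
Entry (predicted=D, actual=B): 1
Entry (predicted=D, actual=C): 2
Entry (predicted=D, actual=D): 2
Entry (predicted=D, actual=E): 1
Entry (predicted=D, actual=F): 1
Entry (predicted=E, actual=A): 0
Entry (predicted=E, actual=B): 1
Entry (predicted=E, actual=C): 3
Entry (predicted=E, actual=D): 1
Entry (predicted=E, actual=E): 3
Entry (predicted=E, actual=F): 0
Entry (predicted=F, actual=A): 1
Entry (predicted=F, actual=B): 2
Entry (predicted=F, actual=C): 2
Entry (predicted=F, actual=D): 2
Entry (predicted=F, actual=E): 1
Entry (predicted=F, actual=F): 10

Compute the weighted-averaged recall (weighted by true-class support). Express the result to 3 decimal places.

0.618

Per-class recall (TP/(TP+FN)):
  A: TP=11, FN=0+0+1+0+1=2 → 11/13 = 0.8462
  B: TP=14, FN=1+0+1+1+2=5 → 14/19 = 0.7368
  C: TP=2, FN=1+0+2+3+2=8 → 2/10 = 0.2000
  D: TP=2, FN=0+2+0+1+2=5 → 2/7 = 0.2857
  E: TP=3, FN=1+0+1+1+1=4 → 3/7 = 0.4286
  F: TP=10, FN=0+1+0+1+0=2 → 10/12 = 0.8333
Weighted-recall = Σ (supportᵢ/N)·recallᵢ with N=68: (13/68)·0.8462 + (19/68)·0.7368 + (10/68)·0.2000 + (7/68)·0.2857 + (7/68)·0.4286 + (12/68)·0.8333 = 0.618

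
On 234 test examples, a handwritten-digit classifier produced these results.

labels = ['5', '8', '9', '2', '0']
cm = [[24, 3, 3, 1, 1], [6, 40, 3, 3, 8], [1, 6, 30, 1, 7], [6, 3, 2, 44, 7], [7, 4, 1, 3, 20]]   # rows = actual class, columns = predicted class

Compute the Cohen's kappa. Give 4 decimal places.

Observed agreement pₒ = trace/N = 158/234 = 0.67521
Expected agreement pₑ = Σ (rowᵢ·colᵢ)/N² = (32·44 + 60·56 + 45·39 + 62·52 + 35·43)/234² = 0.20549
κ = (pₒ − pₑ)/(1 − pₑ) = (0.67521 − 0.20549)/(1 − 0.20549) = 0.5912

0.5912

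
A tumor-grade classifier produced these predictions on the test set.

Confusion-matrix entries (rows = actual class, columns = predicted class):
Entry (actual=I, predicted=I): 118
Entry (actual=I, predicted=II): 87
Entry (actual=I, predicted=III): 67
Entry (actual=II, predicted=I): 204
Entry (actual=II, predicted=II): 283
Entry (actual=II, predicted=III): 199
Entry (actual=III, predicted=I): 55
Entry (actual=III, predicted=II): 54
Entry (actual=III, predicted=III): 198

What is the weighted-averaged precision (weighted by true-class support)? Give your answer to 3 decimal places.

Per-class precision (TP/(TP+FP)):
  I: TP=118, FP=204+55=259 → 118/377 = 0.3130
  II: TP=283, FP=87+54=141 → 283/424 = 0.6675
  III: TP=198, FP=67+199=266 → 198/464 = 0.4267
Weighted-precision = Σ (supportᵢ/N)·precisionᵢ with N=1265: (272/1265)·0.3130 + (686/1265)·0.6675 + (307/1265)·0.4267 = 0.533

0.533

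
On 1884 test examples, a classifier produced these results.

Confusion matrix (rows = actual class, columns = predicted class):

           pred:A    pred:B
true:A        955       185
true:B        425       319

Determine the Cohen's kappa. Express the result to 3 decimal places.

Observed agreement pₒ = trace/N = 1274/1884 = 0.6762
Expected agreement pₑ = Σ (rowᵢ·colᵢ)/N² = (1140·1380 + 744·504)/1884² = 0.5489
κ = (pₒ − pₑ)/(1 − pₑ) = (0.6762 − 0.5489)/(1 − 0.5489) = 0.282

0.282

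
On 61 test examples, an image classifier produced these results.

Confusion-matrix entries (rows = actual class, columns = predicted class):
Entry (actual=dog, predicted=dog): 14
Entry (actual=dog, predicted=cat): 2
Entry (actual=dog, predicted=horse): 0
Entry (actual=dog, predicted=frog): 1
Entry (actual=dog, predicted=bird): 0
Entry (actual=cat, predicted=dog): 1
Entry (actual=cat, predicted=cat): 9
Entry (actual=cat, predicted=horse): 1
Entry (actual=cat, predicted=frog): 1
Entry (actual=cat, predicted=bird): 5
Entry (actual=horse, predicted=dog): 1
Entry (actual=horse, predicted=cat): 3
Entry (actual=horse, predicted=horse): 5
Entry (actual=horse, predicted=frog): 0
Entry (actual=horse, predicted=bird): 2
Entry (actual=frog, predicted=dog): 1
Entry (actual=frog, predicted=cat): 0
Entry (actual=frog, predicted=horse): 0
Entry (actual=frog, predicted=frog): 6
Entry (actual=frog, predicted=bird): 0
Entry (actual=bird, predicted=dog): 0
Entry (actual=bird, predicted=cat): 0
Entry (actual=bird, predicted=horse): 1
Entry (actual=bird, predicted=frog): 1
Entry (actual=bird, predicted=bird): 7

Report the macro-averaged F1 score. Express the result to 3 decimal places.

Per-class F1 score (2·TP/(2·TP+FP+FN)):
  dog: TP=14, FP=1+1+1+0=3, FN=2+0+1+0=3 → 28/34 = 0.8235
  cat: TP=9, FP=2+3+0+0=5, FN=1+1+1+5=8 → 18/31 = 0.5806
  horse: TP=5, FP=0+1+0+1=2, FN=1+3+0+2=6 → 10/18 = 0.5556
  frog: TP=6, FP=1+1+0+1=3, FN=1+0+0+0=1 → 12/16 = 0.7500
  bird: TP=7, FP=0+5+2+0=7, FN=0+0+1+1=2 → 14/23 = 0.6087
Macro-F1 score = mean = (0.8235 + 0.5806 + 0.5556 + 0.7500 + 0.6087) / 5 = 0.664

0.664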